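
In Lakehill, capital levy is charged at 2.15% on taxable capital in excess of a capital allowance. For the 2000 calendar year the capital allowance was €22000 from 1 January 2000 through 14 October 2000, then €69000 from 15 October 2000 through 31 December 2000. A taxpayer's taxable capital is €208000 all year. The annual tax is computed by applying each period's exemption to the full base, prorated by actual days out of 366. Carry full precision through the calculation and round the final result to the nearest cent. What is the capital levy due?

1 January – 14 October 2000: 288 days, exemption €22000 → (€208000 − €22000) × 2.15% × 288/366 = €3146.7541
15 October – 31 December 2000: 78 days, exemption €69000 → (€208000 − €69000) × 2.15% × 78/366 = €636.8934
Total = €3783.6475

€3783.65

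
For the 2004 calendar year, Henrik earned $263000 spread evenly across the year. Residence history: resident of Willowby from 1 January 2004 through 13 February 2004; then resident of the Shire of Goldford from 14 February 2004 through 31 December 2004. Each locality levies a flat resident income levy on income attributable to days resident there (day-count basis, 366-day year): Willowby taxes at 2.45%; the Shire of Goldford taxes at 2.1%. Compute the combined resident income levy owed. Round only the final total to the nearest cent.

$5633.66

Willowby, 1 January – 13 February 2004: 44 days → $263000 × 2.45% × 44/366 = $774.6284
The Shire of Goldford, 14 February – 31 December 2004: 322 days → $263000 × 2.1% × 322/366 = $4859.0328
Total = $5633.6612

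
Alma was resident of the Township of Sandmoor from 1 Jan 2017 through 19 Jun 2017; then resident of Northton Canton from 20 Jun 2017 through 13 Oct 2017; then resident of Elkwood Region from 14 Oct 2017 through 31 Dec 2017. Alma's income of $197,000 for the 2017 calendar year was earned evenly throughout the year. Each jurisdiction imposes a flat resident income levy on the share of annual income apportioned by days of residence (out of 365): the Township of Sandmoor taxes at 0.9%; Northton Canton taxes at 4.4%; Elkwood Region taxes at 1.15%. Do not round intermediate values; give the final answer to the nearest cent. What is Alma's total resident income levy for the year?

$4,070.88

The Township of Sandmoor, 1 Jan – 19 Jun 2017: 170 days → $197,000 × 0.9% × 170/365 = $825.7808
Northton Canton, 20 Jun – 13 Oct 2017: 116 days → $197,000 × 4.4% × 116/365 = $2,754.7616
Elkwood Region, 14 Oct – 31 Dec 2017: 79 days → $197,000 × 1.15% × 79/365 = $490.3411
Total = $4,070.8836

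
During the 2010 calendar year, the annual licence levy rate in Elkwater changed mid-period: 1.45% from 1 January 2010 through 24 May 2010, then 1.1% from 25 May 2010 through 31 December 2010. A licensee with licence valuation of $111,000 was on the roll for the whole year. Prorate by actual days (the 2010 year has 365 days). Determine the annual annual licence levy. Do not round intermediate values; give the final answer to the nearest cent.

$1,374.27

1 January – 24 May 2010: 144 days at 1.45% → $111,000 × 1.45% × 144/365 = $634.9808
25 May – 31 December 2010: 221 days at 1.1% → $111,000 × 1.1% × 221/365 = $739.2904
Total = $1,374.2712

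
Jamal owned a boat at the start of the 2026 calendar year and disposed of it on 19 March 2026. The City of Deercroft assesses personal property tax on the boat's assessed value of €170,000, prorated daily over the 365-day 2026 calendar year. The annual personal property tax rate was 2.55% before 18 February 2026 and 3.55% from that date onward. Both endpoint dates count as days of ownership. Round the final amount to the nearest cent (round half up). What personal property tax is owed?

1 January – 17 February 2026: 48 days at 2.55% → €170,000 × 2.55% × 48/365 = €570.0822
18 February – 19 March 2026: 30 days at 3.55% → €170,000 × 3.55% × 30/365 = €496.0274
Total = €1,066.1096

€1,066.11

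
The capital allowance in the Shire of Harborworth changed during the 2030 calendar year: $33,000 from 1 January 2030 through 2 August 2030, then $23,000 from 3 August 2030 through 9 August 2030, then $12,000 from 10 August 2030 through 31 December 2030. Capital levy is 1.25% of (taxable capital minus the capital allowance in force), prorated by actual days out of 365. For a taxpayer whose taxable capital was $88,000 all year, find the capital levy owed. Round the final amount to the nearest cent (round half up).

1 January – 2 August 2030: 214 days, exemption $33,000 → ($88,000 − $33,000) × 1.25% × 214/365 = $403.0822
3 August – 9 August 2030: 7 days, exemption $23,000 → ($88,000 − $23,000) × 1.25% × 7/365 = $15.5822
10 August – 31 December 2030: 144 days, exemption $12,000 → ($88,000 − $12,000) × 1.25% × 144/365 = $374.7945
Total = $793.4589

$793.46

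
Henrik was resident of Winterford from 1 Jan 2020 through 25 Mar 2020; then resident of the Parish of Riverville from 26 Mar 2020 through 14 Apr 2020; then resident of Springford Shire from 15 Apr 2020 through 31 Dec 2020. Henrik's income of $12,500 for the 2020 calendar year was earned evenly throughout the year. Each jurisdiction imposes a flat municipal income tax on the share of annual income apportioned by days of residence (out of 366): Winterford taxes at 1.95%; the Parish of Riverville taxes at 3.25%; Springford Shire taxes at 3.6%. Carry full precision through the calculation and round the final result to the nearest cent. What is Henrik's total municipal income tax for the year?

Winterford, 1 Jan – 25 Mar 2020: 85 days → $12,500 × 1.95% × 85/366 = $56.6086
The Parish of Riverville, 26 Mar – 14 Apr 2020: 20 days → $12,500 × 3.25% × 20/366 = $22.1995
Springford Shire, 15 Apr – 31 Dec 2020: 261 days → $12,500 × 3.6% × 261/366 = $320.9016
Total = $399.7097

$399.71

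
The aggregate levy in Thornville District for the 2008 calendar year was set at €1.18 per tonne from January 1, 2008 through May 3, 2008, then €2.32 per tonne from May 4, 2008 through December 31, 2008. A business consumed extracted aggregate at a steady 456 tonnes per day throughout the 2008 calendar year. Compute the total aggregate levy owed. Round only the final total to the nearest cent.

€322738.56

January 1 – May 3, 2008: 124 days × 456 tonnes/day = 56,544 tonnes at €1.18/tonne → €66721.92
May 4 – December 31, 2008: 242 days × 456 tonnes/day = 110,352 tonnes at €2.32/tonne → €256016.64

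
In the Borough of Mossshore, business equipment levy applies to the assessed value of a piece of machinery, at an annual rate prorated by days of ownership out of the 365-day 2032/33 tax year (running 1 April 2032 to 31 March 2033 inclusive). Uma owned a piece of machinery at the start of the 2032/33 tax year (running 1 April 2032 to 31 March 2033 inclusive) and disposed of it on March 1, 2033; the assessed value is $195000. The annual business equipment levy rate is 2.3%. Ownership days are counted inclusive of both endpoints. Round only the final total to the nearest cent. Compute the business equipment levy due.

Days held (April 1, 2032 – March 1, 2033): 335 out of 365
Tax = $195000 × 2.3% × 335/365 = $4116.3699

$4116.37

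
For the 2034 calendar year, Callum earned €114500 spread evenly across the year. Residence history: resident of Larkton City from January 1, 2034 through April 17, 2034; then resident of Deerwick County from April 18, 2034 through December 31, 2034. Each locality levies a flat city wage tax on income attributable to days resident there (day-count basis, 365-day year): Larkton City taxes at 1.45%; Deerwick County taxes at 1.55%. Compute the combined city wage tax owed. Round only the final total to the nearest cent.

Larkton City, January 1 – April 17, 2034: 107 days → €114500 × 1.45% × 107/365 = €486.7034
Deerwick County, April 18 – December 31, 2034: 258 days → €114500 × 1.55% × 258/365 = €1254.4808
Total = €1741.1842

€1741.18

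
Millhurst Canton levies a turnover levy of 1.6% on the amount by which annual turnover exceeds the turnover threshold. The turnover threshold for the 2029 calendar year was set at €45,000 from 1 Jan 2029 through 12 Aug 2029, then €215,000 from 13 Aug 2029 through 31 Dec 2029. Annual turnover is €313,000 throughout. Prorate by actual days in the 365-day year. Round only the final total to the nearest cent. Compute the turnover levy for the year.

1 Jan – 12 Aug 2029: 224 days, exemption €45,000 → (€313,000 − €45,000) × 1.6% × 224/365 = €2,631.5397
13 Aug – 31 Dec 2029: 141 days, exemption €215,000 → (€313,000 − €215,000) × 1.6% × 141/365 = €605.7205
Total = €3,237.2603

€3,237.26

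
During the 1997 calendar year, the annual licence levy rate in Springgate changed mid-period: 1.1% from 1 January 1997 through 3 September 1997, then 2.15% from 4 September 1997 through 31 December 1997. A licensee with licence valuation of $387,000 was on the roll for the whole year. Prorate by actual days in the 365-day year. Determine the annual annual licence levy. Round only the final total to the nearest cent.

1 January – 3 September 1997: 246 days at 1.1% → $387,000 × 1.1% × 246/365 = $2,869.1014
4 September – 31 December 1997: 119 days at 2.15% → $387,000 × 2.15% × 119/365 = $2,712.7110
Total = $5,581.8123

$5,581.81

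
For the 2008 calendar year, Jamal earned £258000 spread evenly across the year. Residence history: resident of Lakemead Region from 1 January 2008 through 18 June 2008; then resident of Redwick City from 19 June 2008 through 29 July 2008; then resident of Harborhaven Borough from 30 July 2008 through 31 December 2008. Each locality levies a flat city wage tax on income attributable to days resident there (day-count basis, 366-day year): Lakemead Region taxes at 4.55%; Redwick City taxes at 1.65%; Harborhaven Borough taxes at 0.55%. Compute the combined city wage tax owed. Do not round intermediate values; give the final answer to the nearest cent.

£6530.36

Lakemead Region, 1 January – 18 June 2008: 170 days → £258000 × 4.55% × 170/366 = £5452.5410
Redwick City, 19 June – 29 July 2008: 41 days → £258000 × 1.65% × 41/366 = £476.8770
Harborhaven Borough, 30 July – 31 December 2008: 155 days → £258000 × 0.55% × 155/366 = £600.9426
Total = £6530.3607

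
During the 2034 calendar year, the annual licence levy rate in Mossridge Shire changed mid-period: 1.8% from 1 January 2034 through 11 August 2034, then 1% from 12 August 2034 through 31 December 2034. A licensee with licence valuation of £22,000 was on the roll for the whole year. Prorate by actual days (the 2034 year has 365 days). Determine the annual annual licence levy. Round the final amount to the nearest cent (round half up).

£327.53

1 January – 11 August 2034: 223 days at 1.8% → £22,000 × 1.8% × 223/365 = £241.9397
12 August – 31 December 2034: 142 days at 1% → £22,000 × 1% × 142/365 = £85.5890
Total = £327.5288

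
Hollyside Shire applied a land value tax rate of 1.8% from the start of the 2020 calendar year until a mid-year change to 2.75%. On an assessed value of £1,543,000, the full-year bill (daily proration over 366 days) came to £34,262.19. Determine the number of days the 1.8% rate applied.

Let d = days at the first rate; then 366 − d days at the second rate.
£1,543,000 × [1.8%·d + 2.75%·(366−d)] / 366 = £34,262.19
Solving gives d = 204, so the new rate took effect on July 23, 2020.

204 days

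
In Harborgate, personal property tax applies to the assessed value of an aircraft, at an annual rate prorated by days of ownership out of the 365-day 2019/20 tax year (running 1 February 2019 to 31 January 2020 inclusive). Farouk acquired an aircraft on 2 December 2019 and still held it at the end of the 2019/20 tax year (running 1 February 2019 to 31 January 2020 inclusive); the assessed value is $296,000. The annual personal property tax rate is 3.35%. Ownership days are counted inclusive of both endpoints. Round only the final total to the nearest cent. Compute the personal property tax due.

$1,657.19

Days held (2 December 2019 – 31 January 2020): 61 out of 365
Tax = $296,000 × 3.35% × 61/365 = $1,657.1945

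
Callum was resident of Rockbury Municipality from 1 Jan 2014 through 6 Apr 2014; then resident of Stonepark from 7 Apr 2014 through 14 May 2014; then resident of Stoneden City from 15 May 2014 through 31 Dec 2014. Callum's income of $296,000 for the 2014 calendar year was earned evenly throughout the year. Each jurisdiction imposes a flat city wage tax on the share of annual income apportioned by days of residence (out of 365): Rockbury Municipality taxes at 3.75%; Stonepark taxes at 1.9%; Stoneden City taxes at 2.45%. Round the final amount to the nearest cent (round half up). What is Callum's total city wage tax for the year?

$8,094.59

Rockbury Municipality, 1 Jan – 6 Apr 2014: 96 days → $296,000 × 3.75% × 96/365 = $2,919.4521
Stonepark, 7 Apr – 14 May 2014: 38 days → $296,000 × 1.9% × 38/365 = $585.5123
Stoneden City, 15 May – 31 Dec 2014: 231 days → $296,000 × 2.45% × 231/365 = $4,589.6219
Total = $8,094.5863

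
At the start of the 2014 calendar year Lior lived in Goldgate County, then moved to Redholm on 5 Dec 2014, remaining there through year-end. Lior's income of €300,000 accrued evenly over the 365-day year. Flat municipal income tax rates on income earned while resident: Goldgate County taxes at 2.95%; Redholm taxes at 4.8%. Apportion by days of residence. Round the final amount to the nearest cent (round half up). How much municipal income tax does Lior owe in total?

Goldgate County, 1 Jan – 4 Dec 2014: 338 days → €300,000 × 2.95% × 338/365 = €8,195.3425
Redholm, 5 Dec – 31 Dec 2014: 27 days → €300,000 × 4.8% × 27/365 = €1,065.2055
Total = €9,260.5479

€9,260.55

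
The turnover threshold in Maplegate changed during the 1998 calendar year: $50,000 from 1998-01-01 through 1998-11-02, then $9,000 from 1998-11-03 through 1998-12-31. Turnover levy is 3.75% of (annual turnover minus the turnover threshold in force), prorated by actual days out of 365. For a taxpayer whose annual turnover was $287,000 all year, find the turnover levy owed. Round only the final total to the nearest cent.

$9,136.03

1998-01-01 to 1998-11-02: 306 days, exemption $50,000 → ($287,000 − $50,000) × 3.75% × 306/365 = $7,450.8904
1998-11-03 to 1998-12-31: 59 days, exemption $9,000 → ($287,000 − $9,000) × 3.75% × 59/365 = $1,685.1370
Total = $9,136.0274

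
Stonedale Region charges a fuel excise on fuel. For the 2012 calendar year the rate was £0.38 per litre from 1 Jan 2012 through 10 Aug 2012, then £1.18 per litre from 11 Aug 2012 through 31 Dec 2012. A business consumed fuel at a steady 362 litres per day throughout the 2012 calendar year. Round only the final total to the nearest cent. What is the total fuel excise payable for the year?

£91759.76

1 Jan – 10 Aug 2012: 223 days × 362 litres/day = 80,726 litres at £0.38/litre → £30675.88
11 Aug – 31 Dec 2012: 143 days × 362 litres/day = 51,766 litres at £1.18/litre → £61083.88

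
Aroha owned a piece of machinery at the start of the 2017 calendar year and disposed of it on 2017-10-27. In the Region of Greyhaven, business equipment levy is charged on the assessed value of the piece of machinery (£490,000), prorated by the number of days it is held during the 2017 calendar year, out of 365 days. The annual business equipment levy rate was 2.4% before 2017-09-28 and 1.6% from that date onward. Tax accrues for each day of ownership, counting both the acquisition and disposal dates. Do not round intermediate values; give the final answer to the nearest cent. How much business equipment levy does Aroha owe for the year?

2017-01-01 to 2017-09-27: 270 days at 2.4% → £490,000 × 2.4% × 270/365 = £8,699.1781
2017-09-28 to 2017-10-27: 30 days at 1.6% → £490,000 × 1.6% × 30/365 = £644.3836
Total = £9,343.5616

£9,343.56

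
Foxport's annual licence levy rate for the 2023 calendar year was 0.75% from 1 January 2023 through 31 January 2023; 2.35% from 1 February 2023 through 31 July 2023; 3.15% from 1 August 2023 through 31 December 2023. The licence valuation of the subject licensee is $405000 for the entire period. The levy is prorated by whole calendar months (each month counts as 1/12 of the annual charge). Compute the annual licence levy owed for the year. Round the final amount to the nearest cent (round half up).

$10327.50

1 January – 31 January 2023: 1 month at 0.75% → $405000 × 0.75% × 1/12 = $253.1250
1 February – 31 July 2023: 6 months at 2.35% → $405000 × 2.35% × 6/12 = $4758.7500
1 August – 31 December 2023: 5 months at 3.15% → $405000 × 3.15% × 5/12 = $5315.6250
Total = $10327.5000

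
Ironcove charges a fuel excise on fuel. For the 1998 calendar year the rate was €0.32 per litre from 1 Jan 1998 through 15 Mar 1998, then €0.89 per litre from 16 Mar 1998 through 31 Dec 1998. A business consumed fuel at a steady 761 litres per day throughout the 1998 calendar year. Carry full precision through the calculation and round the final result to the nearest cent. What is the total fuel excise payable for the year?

€215,111.87

1 Jan – 15 Mar 1998: 74 days × 761 litres/day = 56,314 litres at €0.32/litre → €18,020.48
16 Mar – 31 Dec 1998: 291 days × 761 litres/day = 221,451 litres at €0.89/litre → €197,091.39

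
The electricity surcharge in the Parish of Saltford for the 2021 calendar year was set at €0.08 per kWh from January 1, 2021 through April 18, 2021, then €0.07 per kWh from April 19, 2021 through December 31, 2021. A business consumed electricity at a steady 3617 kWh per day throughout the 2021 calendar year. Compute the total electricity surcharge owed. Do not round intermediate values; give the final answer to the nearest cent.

€96,320.71

January 1 – April 18, 2021: 108 days × 3617 kWh/day = 390,636 kWh at €0.08/kWh → €31,250.88
April 19 – December 31, 2021: 257 days × 3617 kWh/day = 929,569 kWh at €0.07/kWh → €65,069.83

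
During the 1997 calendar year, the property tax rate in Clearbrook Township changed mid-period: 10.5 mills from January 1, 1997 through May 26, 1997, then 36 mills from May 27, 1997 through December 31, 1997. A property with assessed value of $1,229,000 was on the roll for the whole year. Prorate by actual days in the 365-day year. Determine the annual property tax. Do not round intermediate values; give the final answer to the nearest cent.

January 1 – May 26, 1997: 146 days at 10.5 mills → $1,229,000 × 1.05% × 146/365 = $5,161.8000
May 27 – December 31, 1997: 219 days at 36 mills → $1,229,000 × 3.6% × 219/365 = $26,546.4000
Total = $31,708.2000

$31,708.20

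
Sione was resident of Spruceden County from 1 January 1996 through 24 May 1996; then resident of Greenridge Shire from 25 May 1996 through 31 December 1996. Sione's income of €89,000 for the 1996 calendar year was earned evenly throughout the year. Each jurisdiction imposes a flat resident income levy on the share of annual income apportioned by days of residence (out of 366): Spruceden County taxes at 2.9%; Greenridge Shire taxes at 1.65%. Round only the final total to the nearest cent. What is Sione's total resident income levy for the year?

Spruceden County, 1 January – 24 May 1996: 145 days → €89,000 × 2.9% × 145/366 = €1,022.5273
Greenridge Shire, 25 May – 31 December 1996: 221 days → €89,000 × 1.65% × 221/366 = €886.7172
Total = €1,909.2445

€1,909.24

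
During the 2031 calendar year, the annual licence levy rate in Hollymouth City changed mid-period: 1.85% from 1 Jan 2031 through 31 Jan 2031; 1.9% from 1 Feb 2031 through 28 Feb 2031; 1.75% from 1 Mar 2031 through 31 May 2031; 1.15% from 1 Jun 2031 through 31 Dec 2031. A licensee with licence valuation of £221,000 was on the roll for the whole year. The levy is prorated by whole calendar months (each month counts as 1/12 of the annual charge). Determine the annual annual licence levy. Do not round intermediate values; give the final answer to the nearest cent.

£3,140.04

1 Jan – 31 Jan 2031: 1 month at 1.85% → £221,000 × 1.85% × 1/12 = £340.7083
1 Feb – 28 Feb 2031: 1 month at 1.9% → £221,000 × 1.9% × 1/12 = £349.9167
1 Mar – 31 May 2031: 3 months at 1.75% → £221,000 × 1.75% × 3/12 = £966.8750
1 Jun – 31 Dec 2031: 7 months at 1.15% → £221,000 × 1.15% × 7/12 = £1,482.5417
Total = £3,140.0417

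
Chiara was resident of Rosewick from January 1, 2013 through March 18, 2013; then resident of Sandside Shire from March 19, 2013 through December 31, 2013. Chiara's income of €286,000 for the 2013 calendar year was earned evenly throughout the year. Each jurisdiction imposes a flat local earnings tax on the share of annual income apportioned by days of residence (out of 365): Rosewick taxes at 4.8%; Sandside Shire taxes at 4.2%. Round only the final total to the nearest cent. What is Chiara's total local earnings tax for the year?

€12,374.01

Rosewick, January 1 – March 18, 2013: 77 days → €286,000 × 4.8% × 77/365 = €2,896.0438
Sandside Shire, March 19 – December 31, 2013: 288 days → €286,000 × 4.2% × 288/365 = €9,477.9616
Total = €12,374.0055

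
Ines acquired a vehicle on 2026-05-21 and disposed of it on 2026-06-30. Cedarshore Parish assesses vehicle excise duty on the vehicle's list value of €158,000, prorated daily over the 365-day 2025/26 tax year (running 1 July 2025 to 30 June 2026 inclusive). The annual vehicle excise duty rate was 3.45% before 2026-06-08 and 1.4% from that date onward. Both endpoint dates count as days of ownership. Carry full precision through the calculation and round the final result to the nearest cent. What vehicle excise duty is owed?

€408.20

2026-05-21 to 2026-06-07: 18 days at 3.45% → €158,000 × 3.45% × 18/365 = €268.8164
2026-06-08 to 2026-06-30: 23 days at 1.4% → €158,000 × 1.4% × 23/365 = €139.3863
Total = €408.2027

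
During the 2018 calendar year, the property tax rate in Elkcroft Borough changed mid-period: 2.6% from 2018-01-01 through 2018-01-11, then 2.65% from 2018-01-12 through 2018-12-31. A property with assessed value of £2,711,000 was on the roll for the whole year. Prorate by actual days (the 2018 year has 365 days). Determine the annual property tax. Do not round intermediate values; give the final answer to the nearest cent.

£71,800.65

2018-01-01 to 2018-01-11: 11 days at 2.6% → £2,711,000 × 2.6% × 11/365 = £2,124.2356
2018-01-12 to 2018-12-31: 354 days at 2.65% → £2,711,000 × 2.65% × 354/365 = £69,676.4137
Total = £71,800.6493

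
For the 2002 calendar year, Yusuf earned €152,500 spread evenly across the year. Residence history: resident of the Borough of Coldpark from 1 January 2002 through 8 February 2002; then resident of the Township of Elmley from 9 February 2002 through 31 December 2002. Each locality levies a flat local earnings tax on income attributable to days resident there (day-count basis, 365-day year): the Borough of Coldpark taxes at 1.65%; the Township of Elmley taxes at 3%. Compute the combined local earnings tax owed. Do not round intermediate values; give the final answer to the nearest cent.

The Borough of Coldpark, 1 January – 8 February 2002: 39 days → €152,500 × 1.65% × 39/365 = €268.8596
The Township of Elmley, 9 February – 31 December 2002: 326 days → €152,500 × 3% × 326/365 = €4,086.1644
Total = €4,355.0240

€4,355.02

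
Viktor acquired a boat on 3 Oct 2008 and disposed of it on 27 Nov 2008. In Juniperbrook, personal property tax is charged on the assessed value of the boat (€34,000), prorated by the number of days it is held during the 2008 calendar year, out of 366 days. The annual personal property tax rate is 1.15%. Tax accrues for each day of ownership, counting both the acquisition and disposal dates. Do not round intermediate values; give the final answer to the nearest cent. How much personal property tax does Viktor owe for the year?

€59.83

Days held (3 Oct – 27 Nov 2008): 56 out of 366
Tax = €34,000 × 1.15% × 56/366 = €59.8251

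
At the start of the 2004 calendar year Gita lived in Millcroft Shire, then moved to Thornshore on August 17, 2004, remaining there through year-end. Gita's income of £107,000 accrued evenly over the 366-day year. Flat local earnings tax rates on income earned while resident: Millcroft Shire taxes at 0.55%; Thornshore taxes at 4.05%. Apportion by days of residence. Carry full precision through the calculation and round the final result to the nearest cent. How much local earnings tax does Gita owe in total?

Millcroft Shire, January 1 – August 16, 2004: 229 days → £107,000 × 0.55% × 229/366 = £368.2145
Thornshore, August 17 – December 31, 2004: 137 days → £107,000 × 4.05% × 137/366 = £1,622.1025
Total = £1,990.3169

£1,990.32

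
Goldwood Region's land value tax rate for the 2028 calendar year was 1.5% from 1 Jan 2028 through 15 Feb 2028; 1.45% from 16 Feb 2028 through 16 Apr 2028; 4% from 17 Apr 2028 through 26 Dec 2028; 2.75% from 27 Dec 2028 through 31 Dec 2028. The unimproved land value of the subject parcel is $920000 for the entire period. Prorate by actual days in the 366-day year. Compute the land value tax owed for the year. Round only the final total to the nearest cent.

1 Jan – 15 Feb 2028: 46 days at 1.5% → $920000 × 1.5% × 46/366 = $1734.4262
16 Feb – 16 Apr 2028: 61 days at 1.45% → $920000 × 1.45% × 61/366 = $2223.3333
17 Apr – 26 Dec 2028: 254 days at 4% → $920000 × 4% × 254/366 = $25538.7978
27 Dec – 31 Dec 2028: 5 days at 2.75% → $920000 × 2.75% × 5/366 = $345.6284
Total = $29842.1858

$29842.19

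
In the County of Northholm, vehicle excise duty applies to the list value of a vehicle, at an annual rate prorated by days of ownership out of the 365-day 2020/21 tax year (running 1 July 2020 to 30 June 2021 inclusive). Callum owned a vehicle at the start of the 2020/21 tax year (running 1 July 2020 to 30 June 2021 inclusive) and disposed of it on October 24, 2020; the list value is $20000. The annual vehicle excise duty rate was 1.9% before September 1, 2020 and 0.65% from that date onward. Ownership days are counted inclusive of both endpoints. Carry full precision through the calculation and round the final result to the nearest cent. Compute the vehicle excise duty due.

July 1 – August 31, 2020: 62 days at 1.9% → $20000 × 1.9% × 62/365 = $64.5479
September 1 – October 24, 2020: 54 days at 0.65% → $20000 × 0.65% × 54/365 = $19.2329
Total = $83.7808

$83.78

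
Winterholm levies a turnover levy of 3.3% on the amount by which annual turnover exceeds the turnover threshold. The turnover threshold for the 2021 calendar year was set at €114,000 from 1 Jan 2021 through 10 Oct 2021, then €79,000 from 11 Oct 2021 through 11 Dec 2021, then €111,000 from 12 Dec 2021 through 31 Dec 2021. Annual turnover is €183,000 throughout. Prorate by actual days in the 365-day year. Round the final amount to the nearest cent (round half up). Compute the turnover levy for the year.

1 Jan – 10 Oct 2021: 283 days, exemption €114,000 → (€183,000 − €114,000) × 3.3% × 283/365 = €1,765.4548
11 Oct – 11 Dec 2021: 62 days, exemption €79,000 → (€183,000 − €79,000) × 3.3% × 62/365 = €582.9699
12 Dec – 31 Dec 2021: 20 days, exemption €111,000 → (€183,000 − €111,000) × 3.3% × 20/365 = €130.1918
Total = €2,478.6164

€2,478.62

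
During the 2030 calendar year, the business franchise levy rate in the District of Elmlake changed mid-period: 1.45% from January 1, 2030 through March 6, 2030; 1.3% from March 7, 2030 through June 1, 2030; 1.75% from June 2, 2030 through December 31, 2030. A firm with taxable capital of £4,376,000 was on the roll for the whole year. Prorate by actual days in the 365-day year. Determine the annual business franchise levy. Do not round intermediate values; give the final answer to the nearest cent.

January 1 – March 6, 2030: 65 days at 1.45% → £4,376,000 × 1.45% × 65/365 = £11,299.6712
March 7 – June 1, 2030: 87 days at 1.3% → £4,376,000 × 1.3% × 87/365 = £13,559.6055
June 2 – December 31, 2030: 213 days at 1.75% → £4,376,000 × 1.75% × 213/365 = £44,689.1507
Total = £69,548.4274

£69,548.43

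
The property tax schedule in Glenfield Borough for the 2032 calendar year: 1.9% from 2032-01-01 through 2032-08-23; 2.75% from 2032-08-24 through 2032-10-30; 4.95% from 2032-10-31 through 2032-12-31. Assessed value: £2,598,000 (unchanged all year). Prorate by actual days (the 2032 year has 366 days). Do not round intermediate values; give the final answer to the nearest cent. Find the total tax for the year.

2032-01-01 to 2032-08-23: 236 days at 1.9% → £2,598,000 × 1.9% × 236/366 = £31,829.0492
2032-08-24 to 2032-10-30: 68 days at 2.75% → £2,598,000 × 2.75% × 68/366 = £13,273.9344
2032-10-31 to 2032-12-31: 62 days at 4.95% → £2,598,000 × 4.95% × 62/366 = £21,784.8689
Total = £66,887.8525

£66,887.85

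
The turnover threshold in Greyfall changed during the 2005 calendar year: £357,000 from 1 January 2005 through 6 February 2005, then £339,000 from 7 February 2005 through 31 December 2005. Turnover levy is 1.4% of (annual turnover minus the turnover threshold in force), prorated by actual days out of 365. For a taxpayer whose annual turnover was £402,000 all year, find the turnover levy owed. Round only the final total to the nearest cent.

£856.45

1 January – 6 February 2005: 37 days, exemption £357,000 → (£402,000 − £357,000) × 1.4% × 37/365 = £63.8630
7 February – 31 December 2005: 328 days, exemption £339,000 → (£402,000 − £339,000) × 1.4% × 328/365 = £792.5918
Total = £856.4548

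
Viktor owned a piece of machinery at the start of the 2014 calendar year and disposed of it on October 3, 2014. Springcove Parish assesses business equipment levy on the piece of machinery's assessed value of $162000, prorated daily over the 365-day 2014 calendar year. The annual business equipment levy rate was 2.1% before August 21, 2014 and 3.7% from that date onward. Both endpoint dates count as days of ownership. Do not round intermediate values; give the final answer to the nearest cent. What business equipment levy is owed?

January 1 – August 20, 2014: 232 days at 2.1% → $162000 × 2.1% × 232/365 = $2162.3671
August 21 – October 3, 2014: 44 days at 3.7% → $162000 × 3.7% × 44/365 = $722.5644
Total = $2884.9315

$2884.93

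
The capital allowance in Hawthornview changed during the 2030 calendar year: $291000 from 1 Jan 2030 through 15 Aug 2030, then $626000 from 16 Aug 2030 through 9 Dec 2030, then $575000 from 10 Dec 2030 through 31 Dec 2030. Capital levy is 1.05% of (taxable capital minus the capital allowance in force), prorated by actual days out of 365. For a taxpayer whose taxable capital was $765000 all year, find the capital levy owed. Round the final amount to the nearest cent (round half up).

$3679.37

1 Jan – 15 Aug 2030: 227 days, exemption $291000 → ($765000 − $291000) × 1.05% × 227/365 = $3095.2849
16 Aug – 9 Dec 2030: 116 days, exemption $626000 → ($765000 − $626000) × 1.05% × 116/365 = $463.8411
10 Dec – 31 Dec 2030: 22 days, exemption $575000 → ($765000 − $575000) × 1.05% × 22/365 = $120.2466
Total = $3679.3726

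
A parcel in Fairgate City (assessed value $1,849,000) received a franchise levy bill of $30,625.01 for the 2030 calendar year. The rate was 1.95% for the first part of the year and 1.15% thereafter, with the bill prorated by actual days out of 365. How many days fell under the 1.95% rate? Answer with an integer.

Let d = days at the first rate; then 365 − d days at the second rate.
$1,849,000 × [1.95%·d + 1.15%·(365−d)] / 365 = $30,625.01
Solving gives d = 231, so the new rate took effect on 20 Aug 2030.

231 days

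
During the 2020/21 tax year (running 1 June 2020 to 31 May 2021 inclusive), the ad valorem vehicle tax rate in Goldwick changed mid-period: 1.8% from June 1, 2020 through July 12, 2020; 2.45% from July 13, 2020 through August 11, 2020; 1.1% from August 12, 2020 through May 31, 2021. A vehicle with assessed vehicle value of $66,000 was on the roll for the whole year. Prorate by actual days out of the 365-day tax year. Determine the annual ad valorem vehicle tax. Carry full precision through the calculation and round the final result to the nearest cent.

$852.39

June 1 – July 12, 2020: 42 days at 1.8% → $66,000 × 1.8% × 42/365 = $136.7014
July 13 – August 11, 2020: 30 days at 2.45% → $66,000 × 2.45% × 30/365 = $132.9041
August 12, 2020 – May 31, 2021: 293 days at 1.1% → $66,000 × 1.1% × 293/365 = $582.7890
Total = $852.3945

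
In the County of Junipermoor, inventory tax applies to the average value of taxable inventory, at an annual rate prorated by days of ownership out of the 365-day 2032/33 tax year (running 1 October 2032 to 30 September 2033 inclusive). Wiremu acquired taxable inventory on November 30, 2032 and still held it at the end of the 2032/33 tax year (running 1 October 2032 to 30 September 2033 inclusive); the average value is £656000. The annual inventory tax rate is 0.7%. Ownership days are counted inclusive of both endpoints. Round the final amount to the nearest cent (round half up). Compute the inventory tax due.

Days held (November 30, 2032 – September 30, 2033): 305 out of 365
Tax = £656000 × 0.7% × 305/365 = £3837.1507

£3837.15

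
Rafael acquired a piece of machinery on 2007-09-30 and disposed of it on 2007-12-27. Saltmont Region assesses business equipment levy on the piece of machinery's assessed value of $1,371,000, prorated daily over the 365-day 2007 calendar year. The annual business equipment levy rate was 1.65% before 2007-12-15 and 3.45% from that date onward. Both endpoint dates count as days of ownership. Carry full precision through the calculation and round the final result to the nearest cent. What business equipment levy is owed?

$6,394.87

2007-09-30 to 2007-12-14: 76 days at 1.65% → $1,371,000 × 1.65% × 76/365 = $4,710.2301
2007-12-15 to 2007-12-27: 13 days at 3.45% → $1,371,000 × 3.45% × 13/365 = $1,684.6397
Total = $6,394.8699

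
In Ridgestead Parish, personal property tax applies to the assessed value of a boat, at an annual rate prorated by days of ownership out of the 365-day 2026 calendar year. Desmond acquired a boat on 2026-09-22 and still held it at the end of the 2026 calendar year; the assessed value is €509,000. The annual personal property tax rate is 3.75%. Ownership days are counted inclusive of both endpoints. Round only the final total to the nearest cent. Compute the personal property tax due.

€5,281.75

Days held (2026-09-22 to 2026-12-31): 101 out of 365
Tax = €509,000 × 3.75% × 101/365 = €5,281.7466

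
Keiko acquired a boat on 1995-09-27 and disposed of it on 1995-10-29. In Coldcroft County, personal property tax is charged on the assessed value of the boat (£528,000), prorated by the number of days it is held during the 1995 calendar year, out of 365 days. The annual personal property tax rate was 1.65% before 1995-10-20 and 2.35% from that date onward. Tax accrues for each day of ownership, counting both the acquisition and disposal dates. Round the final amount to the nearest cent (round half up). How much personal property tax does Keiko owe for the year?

1995-09-27 to 1995-10-19: 23 days at 1.65% → £528,000 × 1.65% × 23/365 = £548.9753
1995-10-20 to 1995-10-29: 10 days at 2.35% → £528,000 × 2.35% × 10/365 = £339.9452
Total = £888.9205

£888.92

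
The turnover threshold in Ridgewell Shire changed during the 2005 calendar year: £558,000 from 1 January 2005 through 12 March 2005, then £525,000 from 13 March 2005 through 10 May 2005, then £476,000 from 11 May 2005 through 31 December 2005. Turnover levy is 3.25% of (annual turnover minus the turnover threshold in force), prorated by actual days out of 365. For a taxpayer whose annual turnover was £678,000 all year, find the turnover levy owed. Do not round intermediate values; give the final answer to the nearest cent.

1 January – 12 March 2005: 71 days, exemption £558,000 → (£678,000 − £558,000) × 3.25% × 71/365 = £758.6301
13 March – 10 May 2005: 59 days, exemption £525,000 → (£678,000 − £525,000) × 3.25% × 59/365 = £803.7740
11 May – 31 December 2005: 235 days, exemption £476,000 → (£678,000 − £476,000) × 3.25% × 235/365 = £4,226.7808
Total = £5,789.1849

£5,789.18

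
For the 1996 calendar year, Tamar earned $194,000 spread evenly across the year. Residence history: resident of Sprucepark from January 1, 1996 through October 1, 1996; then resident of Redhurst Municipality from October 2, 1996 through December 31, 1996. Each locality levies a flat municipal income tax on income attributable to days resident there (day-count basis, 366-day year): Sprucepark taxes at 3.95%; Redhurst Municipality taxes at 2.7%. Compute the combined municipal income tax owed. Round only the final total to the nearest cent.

Sprucepark, January 1 – October 1, 1996: 275 days → $194,000 × 3.95% × 275/366 = $5,757.7186
Redhurst Municipality, October 2 – December 31, 1996: 91 days → $194,000 × 2.7% × 91/366 = $1,302.3443
Total = $7,060.0628

$7,060.06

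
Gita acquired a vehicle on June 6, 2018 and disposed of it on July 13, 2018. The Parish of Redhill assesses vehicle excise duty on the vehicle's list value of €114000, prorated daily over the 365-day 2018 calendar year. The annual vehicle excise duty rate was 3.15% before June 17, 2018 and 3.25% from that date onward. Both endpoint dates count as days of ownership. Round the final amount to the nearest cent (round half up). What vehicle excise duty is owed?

June 6 – June 16, 2018: 11 days at 3.15% → €114000 × 3.15% × 11/365 = €108.2219
June 17 – July 13, 2018: 27 days at 3.25% → €114000 × 3.25% × 27/365 = €274.0685
Total = €382.2904

€382.29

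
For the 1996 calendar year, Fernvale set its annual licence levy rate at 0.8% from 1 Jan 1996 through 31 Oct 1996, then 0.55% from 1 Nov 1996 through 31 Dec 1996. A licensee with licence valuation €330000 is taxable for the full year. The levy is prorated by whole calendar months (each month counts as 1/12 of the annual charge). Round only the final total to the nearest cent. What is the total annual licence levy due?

€2502.50

1 Jan – 31 Oct 1996: 10 months at 0.8% → €330000 × 0.8% × 10/12 = €2200.0000
1 Nov – 31 Dec 1996: 2 months at 0.55% → €330000 × 0.55% × 2/12 = €302.5000
Total = €2502.5000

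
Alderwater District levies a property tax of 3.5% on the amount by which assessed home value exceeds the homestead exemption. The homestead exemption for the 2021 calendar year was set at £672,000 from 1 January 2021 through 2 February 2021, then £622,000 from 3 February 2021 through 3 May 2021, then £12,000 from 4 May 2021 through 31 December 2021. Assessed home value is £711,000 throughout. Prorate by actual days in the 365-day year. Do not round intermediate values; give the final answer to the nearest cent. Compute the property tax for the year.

£17,112.12

1 January – 2 February 2021: 33 days, exemption £672,000 → (£711,000 − £672,000) × 3.5% × 33/365 = £123.4110
3 February – 3 May 2021: 90 days, exemption £622,000 → (£711,000 − £622,000) × 3.5% × 90/365 = £768.0822
4 May – 31 December 2021: 242 days, exemption £12,000 → (£711,000 − £12,000) × 3.5% × 242/365 = £16,220.6301
Total = £17,112.1233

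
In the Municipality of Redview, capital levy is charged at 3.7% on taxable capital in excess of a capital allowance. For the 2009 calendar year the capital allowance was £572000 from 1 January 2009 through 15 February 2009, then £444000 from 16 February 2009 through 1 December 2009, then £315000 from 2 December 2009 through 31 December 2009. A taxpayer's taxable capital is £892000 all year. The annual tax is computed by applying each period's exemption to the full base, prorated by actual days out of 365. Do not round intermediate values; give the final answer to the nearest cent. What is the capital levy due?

1 January – 15 February 2009: 46 days, exemption £572000 → (£892000 − £572000) × 3.7% × 46/365 = £1492.1644
16 February – 1 December 2009: 289 days, exemption £444000 → (£892000 − £444000) × 3.7% × 289/365 = £13124.5589
2 December – 31 December 2009: 30 days, exemption £315000 → (£892000 − £315000) × 3.7% × 30/365 = £1754.7123
Total = £16371.4356

£16371.44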